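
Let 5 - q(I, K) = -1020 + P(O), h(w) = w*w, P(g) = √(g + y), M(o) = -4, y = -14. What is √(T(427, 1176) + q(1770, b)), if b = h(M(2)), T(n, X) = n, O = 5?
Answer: √(1452 - 3*I) ≈ 38.105 - 0.0394*I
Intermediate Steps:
P(g) = √(-14 + g) (P(g) = √(g - 14) = √(-14 + g))
h(w) = w²
b = 16 (b = (-4)² = 16)
q(I, K) = 1025 - 3*I (q(I, K) = 5 - (-1020 + √(-14 + 5)) = 5 - (-1020 + √(-9)) = 5 - (-1020 + 3*I) = 5 + (1020 - 3*I) = 1025 - 3*I)
√(T(427, 1176) + q(1770, b)) = √(427 + (1025 - 3*I)) = √(1452 - 3*I)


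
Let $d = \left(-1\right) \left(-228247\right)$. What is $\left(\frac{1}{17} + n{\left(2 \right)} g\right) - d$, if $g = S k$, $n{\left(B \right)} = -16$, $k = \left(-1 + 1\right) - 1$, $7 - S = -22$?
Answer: $- \frac{3872310}{17} \approx -2.2778 \cdot 10^{5}$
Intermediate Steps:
$S = 29$ ($S = 7 - -22 = 7 + 22 = 29$)
$k = -1$ ($k = 0 - 1 = -1$)
$g = -29$ ($g = 29 \left(-1\right) = -29$)
$d = 228247$
$\left(\frac{1}{17} + n{\left(2 \right)} g\right) - d = \left(\frac{1}{17} - -464\right) - 228247 = \left(\frac{1}{17} + 464\right) - 228247 = \frac{7889}{17} - 228247 = - \frac{3872310}{17}$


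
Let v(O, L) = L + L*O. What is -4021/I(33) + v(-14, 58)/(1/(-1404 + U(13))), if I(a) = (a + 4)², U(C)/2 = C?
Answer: 1422403407/1369 ≈ 1.0390e+6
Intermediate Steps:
U(C) = 2*C
I(a) = (4 + a)²
-4021/I(33) + v(-14, 58)/(1/(-1404 + U(13))) = -4021/(4 + 33)² + (58*(1 - 14))/(1/(-1404 + 2*13)) = -4021/(37²) + (58*(-13))/(1/(-1404 + 26)) = -4021/1369 - 754/(1/(-1378)) = -4021*1/1369 - 754/(-1/1378) = -4021/1369 - 754*(-1378) = -4021/1369 + 1039012 = 1422403407/1369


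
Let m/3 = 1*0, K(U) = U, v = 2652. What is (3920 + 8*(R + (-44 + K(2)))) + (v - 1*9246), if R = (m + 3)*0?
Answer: -3010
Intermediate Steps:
m = 0 (m = 3*(1*0) = 3*0 = 0)
R = 0 (R = (0 + 3)*0 = 3*0 = 0)
(3920 + 8*(R + (-44 + K(2)))) + (v - 1*9246) = (3920 + 8*(0 + (-44 + 2))) + (2652 - 1*9246) = (3920 + 8*(0 - 42)) + (2652 - 9246) = (3920 + 8*(-42)) - 6594 = (3920 - 336) - 6594 = 3584 - 6594 = -3010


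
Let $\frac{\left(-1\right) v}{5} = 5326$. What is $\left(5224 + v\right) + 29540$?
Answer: $8134$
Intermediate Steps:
$v = -26630$ ($v = \left(-5\right) 5326 = -26630$)
$\left(5224 + v\right) + 29540 = \left(5224 - 26630\right) + 29540 = -21406 + 29540 = 8134$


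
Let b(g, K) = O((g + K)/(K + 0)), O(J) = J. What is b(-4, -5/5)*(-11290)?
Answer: -56450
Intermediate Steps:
b(g, K) = (K + g)/K (b(g, K) = (g + K)/(K + 0) = (K + g)/K)
b(-4, -5/5)*(-11290) = ((-5/5 - 4)/((-5/5)))*(-11290) = ((-5*⅕ - 4)/((-5*⅕)))*(-11290) = ((-1 - 4)/(-1))*(-11290) = -1*(-5)*(-11290) = 5*(-11290) = -56450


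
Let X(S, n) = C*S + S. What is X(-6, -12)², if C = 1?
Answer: 144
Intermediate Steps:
X(S, n) = 2*S (X(S, n) = 1*S + S = S + S = 2*S)
X(-6, -12)² = (2*(-6))² = (-12)² = 144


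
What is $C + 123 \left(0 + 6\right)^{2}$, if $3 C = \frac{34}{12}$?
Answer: $\frac{79721}{18} \approx 4428.9$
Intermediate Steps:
$C = \frac{17}{18}$ ($C = \frac{34 \cdot \frac{1}{12}}{3} = \frac{1}{3} \cdot \frac{17}{6} = \frac{17}{18} \approx 0.94444$)
$C + 123 \left(0 + 6\right)^{2} = \frac{17}{18} + 123 \left(0 + 6\right)^{2} = \frac{17}{18} + 123 \cdot 6^{2} = \frac{17}{18} + 123 \cdot 36 = \frac{17}{18} + 4428 = \frac{79721}{18}$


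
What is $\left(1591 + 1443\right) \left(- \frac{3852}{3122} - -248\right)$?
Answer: $\frac{1168702868}{1561} \approx 7.4869 \cdot 10^{5}$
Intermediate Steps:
$\left(1591 + 1443\right) \left(- \frac{3852}{3122} - -248\right) = 3034 \left(\left(-3852\right) \frac{1}{3122} + 248\right) = 3034 \left(- \frac{1926}{1561} + 248\right) = 3034 \cdot \frac{385202}{1561} = \frac{1168702868}{1561}$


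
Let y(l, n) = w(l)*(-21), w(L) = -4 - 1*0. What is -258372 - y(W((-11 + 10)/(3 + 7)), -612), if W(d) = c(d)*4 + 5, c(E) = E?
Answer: -258456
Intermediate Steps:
W(d) = 5 + 4*d (W(d) = d*4 + 5 = 4*d + 5 = 5 + 4*d)
w(L) = -4 (w(L) = -4 + 0 = -4)
y(l, n) = 84 (y(l, n) = -4*(-21) = 84)
-258372 - y(W((-11 + 10)/(3 + 7)), -612) = -258372 - 1*84 = -258372 - 84 = -258456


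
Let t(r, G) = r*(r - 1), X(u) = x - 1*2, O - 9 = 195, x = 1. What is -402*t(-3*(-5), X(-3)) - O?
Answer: -84624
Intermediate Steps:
O = 204 (O = 9 + 195 = 204)
X(u) = -1 (X(u) = 1 - 1*2 = 1 - 2 = -1)
t(r, G) = r*(-1 + r)
-402*t(-3*(-5), X(-3)) - O = -402*(-3*(-5))*(-1 - 3*(-5)) - 1*204 = -6030*(-1 + 15) - 204 = -6030*14 - 204 = -402*210 - 204 = -84420 - 204 = -84624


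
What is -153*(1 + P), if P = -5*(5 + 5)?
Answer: 7497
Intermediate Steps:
P = -50 (P = -5*10 = -50)
-153*(1 + P) = -153*(1 - 50) = -153*(-49) = 7497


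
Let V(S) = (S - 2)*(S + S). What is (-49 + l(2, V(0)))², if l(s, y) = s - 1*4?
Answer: 2601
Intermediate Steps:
V(S) = 2*S*(-2 + S) (V(S) = (-2 + S)*(2*S) = 2*S*(-2 + S))
l(s, y) = -4 + s (l(s, y) = s - 4 = -4 + s)
(-49 + l(2, V(0)))² = (-49 + (-4 + 2))² = (-49 - 2)² = (-51)² = 2601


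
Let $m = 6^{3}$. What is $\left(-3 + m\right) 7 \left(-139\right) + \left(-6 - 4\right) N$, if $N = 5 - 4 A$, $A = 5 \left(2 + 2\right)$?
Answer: $-206499$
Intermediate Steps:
$A = 20$ ($A = 5 \cdot 4 = 20$)
$m = 216$
$N = -75$ ($N = 5 - 80 = -75$)
$\left(-3 + m\right) 7 \left(-139\right) + \left(-6 - 4\right) N = \left(-3 + 216\right) 7 \left(-139\right) + \left(-6 - 4\right) \left(-75\right) = 213 \cdot 7 \left(-139\right) - -750 = 1491 \left(-139\right) + 750 = -207249 + 750 = -206499$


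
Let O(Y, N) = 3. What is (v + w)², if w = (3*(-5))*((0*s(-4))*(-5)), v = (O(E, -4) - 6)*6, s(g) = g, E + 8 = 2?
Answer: 324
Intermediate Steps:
E = -6 (E = -8 + 2 = -6)
v = -18 (v = (3 - 6)*6 = -3*6 = -18)
w = 0 (w = (3*(-5))*((0*(-4))*(-5)) = -0*(-5) = -15*0 = 0)
(v + w)² = (-18 + 0)² = (-18)² = 324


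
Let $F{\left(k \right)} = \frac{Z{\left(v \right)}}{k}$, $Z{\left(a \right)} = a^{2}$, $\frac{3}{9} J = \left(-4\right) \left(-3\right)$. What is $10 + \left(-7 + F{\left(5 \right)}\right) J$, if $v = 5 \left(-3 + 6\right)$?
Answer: $1378$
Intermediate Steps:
$v = 15$ ($v = 5 \cdot 3 = 15$)
$J = 36$ ($J = 3 \left(\left(-4\right) \left(-3\right)\right) = 3 \cdot 12 = 36$)
$F{\left(k \right)} = \frac{225}{k}$ ($F{\left(k \right)} = \frac{15^{2}}{k} = \frac{225}{k}$)
$10 + \left(-7 + F{\left(5 \right)}\right) J = 10 + \left(-7 + \frac{225}{5}\right) 36 = 10 + \left(-7 + 225 \cdot \frac{1}{5}\right) 36 = 10 + \left(-7 + 45\right) 36 = 10 + 38 \cdot 36 = 10 + 1368 = 1378$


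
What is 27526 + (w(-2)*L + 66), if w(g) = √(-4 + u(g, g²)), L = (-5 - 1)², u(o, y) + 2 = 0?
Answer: 27592 + 36*I*√6 ≈ 27592.0 + 88.182*I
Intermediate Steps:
u(o, y) = -2 (u(o, y) = -2 + 0 = -2)
L = 36 (L = (-6)² = 36)
w(g) = I*√6 (w(g) = √(-4 - 2) = √(-6) = I*√6)
27526 + (w(-2)*L + 66) = 27526 + ((I*√6)*36 + 66) = 27526 + (36*I*√6 + 66) = 27526 + (66 + 36*I*√6) = 27592 + 36*I*√6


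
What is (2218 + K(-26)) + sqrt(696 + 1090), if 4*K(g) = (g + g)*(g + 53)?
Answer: 1867 + sqrt(1786) ≈ 1909.3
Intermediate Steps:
K(g) = g*(53 + g)/2 (K(g) = ((g + g)*(g + 53))/4 = ((2*g)*(53 + g))/4 = (2*g*(53 + g))/4 = g*(53 + g)/2)
(2218 + K(-26)) + sqrt(696 + 1090) = (2218 + (1/2)*(-26)*(53 - 26)) + sqrt(696 + 1090) = (2218 + (1/2)*(-26)*27) + sqrt(1786) = (2218 - 351) + sqrt(1786) = 1867 + sqrt(1786)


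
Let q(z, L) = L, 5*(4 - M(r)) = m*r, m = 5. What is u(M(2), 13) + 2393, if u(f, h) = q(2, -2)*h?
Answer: 2367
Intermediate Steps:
M(r) = 4 - r
u(f, h) = -2*h
u(M(2), 13) + 2393 = -2*13 + 2393 = -26 + 2393 = 2367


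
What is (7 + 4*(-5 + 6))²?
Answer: 121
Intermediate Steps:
(7 + 4*(-5 + 6))² = (7 + 4*1)² = (7 + 4)² = 11² = 121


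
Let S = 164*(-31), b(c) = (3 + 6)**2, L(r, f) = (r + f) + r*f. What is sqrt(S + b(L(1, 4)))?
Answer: I*sqrt(5003) ≈ 70.732*I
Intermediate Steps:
L(r, f) = f + r + f*r (L(r, f) = (f + r) + f*r = f + r + f*r)
b(c) = 81 (b(c) = 9**2 = 81)
S = -5084
sqrt(S + b(L(1, 4))) = sqrt(-5084 + 81) = sqrt(-5003) = I*sqrt(5003)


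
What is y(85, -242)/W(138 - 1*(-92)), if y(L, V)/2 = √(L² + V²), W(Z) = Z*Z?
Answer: √65789/26450 ≈ 0.0096973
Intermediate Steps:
W(Z) = Z²
y(L, V) = 2*√(L² + V²)
y(85, -242)/W(138 - 1*(-92)) = (2*√(85² + (-242)²))/((138 - 1*(-92))²) = (2*√(7225 + 58564))/((138 + 92)²) = (2*√65789)/(230²) = (2*√65789)/52900 = (2*√65789)*(1/52900) = √65789/26450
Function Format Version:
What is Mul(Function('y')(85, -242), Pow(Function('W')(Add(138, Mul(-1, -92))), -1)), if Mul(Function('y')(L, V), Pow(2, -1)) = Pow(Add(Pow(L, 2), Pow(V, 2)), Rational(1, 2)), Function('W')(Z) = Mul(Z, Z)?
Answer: Mul(Rational(1, 26450), Pow(65789, Rational(1, 2))) ≈ 0.0096973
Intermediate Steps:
Function('W')(Z) = Pow(Z, 2)
Function('y')(L, V) = Mul(2, Pow(Add(Pow(L, 2), Pow(V, 2)), Rational(1, 2)))
Mul(Function('y')(85, -242), Pow(Function('W')(Add(138, Mul(-1, -92))), -1)) = Mul(Mul(2, Pow(Add(Pow(85, 2), Pow(-242, 2)), Rational(1, 2))), Pow(Pow(Add(138, Mul(-1, -92)), 2), -1)) = Mul(Mul(2, Pow(Add(7225, 58564), Rational(1, 2))), Pow(Pow(Add(138, 92), 2), -1)) = Mul(Mul(2, Pow(65789, Rational(1, 2))), Pow(Pow(230, 2), -1)) = Mul(Mul(2, Pow(65789, Rational(1, 2))), Pow(52900, -1)) = Mul(Mul(2, Pow(65789, Rational(1, 2))), Rational(1, 52900)) = Mul(Rational(1, 26450), Pow(65789, Rational(1, 2)))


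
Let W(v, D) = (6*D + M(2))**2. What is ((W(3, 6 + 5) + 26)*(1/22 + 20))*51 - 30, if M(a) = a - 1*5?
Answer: 89850885/22 ≈ 4.0841e+6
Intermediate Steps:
M(a) = -5 + a (M(a) = a - 5 = -5 + a)
W(v, D) = (-3 + 6*D)**2 (W(v, D) = (6*D + (-5 + 2))**2 = (6*D - 3)**2 = (-3 + 6*D)**2)
((W(3, 6 + 5) + 26)*(1/22 + 20))*51 - 30 = ((9*(-1 + 2*(6 + 5))**2 + 26)*(1/22 + 20))*51 - 30 = ((9*(-1 + 2*11)**2 + 26)*(1/22 + 20))*51 - 30 = ((9*(-1 + 22)**2 + 26)*(441/22))*51 - 30 = ((9*21**2 + 26)*(441/22))*51 - 30 = ((9*441 + 26)*(441/22))*51 - 30 = ((3969 + 26)*(441/22))*51 - 30 = (3995*(441/22))*51 - 30 = (1761795/22)*51 - 30 = 89851545/22 - 30 = 89850885/22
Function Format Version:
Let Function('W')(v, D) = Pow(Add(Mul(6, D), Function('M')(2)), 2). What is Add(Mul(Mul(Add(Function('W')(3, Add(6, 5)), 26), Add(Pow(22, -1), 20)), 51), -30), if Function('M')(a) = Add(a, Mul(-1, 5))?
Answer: Rational(89850885, 22) ≈ 4.0841e+6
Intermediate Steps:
Function('M')(a) = Add(-5, a) (Function('M')(a) = Add(a, -5) = Add(-5, a))
Function('W')(v, D) = Pow(Add(-3, Mul(6, D)), 2) (Function('W')(v, D) = Pow(Add(Mul(6, D), Add(-5, 2)), 2) = Pow(Add(Mul(6, D), -3), 2) = Pow(Add(-3, Mul(6, D)), 2))
Add(Mul(Mul(Add(Function('W')(3, Add(6, 5)), 26), Add(Pow(22, -1), 20)), 51), -30) = Add(Mul(Mul(Add(Mul(9, Pow(Add(-1, Mul(2, Add(6, 5))), 2)), 26), Add(Pow(22, -1), 20)), 51), -30) = Add(Mul(Mul(Add(Mul(9, Pow(Add(-1, Mul(2, 11)), 2)), 26), Add(Rational(1, 22), 20)), 51), -30) = Add(Mul(Mul(Add(Mul(9, Pow(Add(-1, 22), 2)), 26), Rational(441, 22)), 51), -30) = Add(Mul(Mul(Add(Mul(9, Pow(21, 2)), 26), Rational(441, 22)), 51), -30) = Add(Mul(Mul(Add(Mul(9, 441), 26), Rational(441, 22)), 51), -30) = Add(Mul(Mul(Add(3969, 26), Rational(441, 22)), 51), -30) = Add(Mul(Mul(3995, Rational(441, 22)), 51), -30) = Add(Mul(Rational(1761795, 22), 51), -30) = Add(Rational(89851545, 22), -30) = Rational(89850885, 22)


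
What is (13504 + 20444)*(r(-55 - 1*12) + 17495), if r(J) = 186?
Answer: 600234588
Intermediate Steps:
(13504 + 20444)*(r(-55 - 1*12) + 17495) = (13504 + 20444)*(186 + 17495) = 33948*17681 = 600234588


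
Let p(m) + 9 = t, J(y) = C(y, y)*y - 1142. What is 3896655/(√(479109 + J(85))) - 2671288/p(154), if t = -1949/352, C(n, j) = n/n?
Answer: 940293376/5117 + 3896655*√119513/239026 ≈ 1.8939e+5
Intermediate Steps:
C(n, j) = 1
J(y) = -1142 + y (J(y) = 1*y - 1142 = y - 1142 = -1142 + y)
t = -1949/352 (t = -1949*1/352 = -1949/352 ≈ -5.5369)
p(m) = -5117/352 (p(m) = -9 - 1949/352 = -5117/352)
3896655/(√(479109 + J(85))) - 2671288/p(154) = 3896655/(√(479109 + (-1142 + 85))) - 2671288/(-5117/352) = 3896655/(√(479109 - 1057)) - 2671288*(-352/5117) = 3896655/(√478052) + 940293376/5117 = 3896655/((2*√119513)) + 940293376/5117 = 3896655*(√119513/239026) + 940293376/5117 = 3896655*√119513/239026 + 940293376/5117 = 940293376/5117 + 3896655*√119513/239026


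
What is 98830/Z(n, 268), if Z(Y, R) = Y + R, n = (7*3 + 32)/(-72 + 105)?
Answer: 3261390/8897 ≈ 366.57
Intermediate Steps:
n = 53/33 (n = (21 + 32)/33 = 53*(1/33) = 53/33 ≈ 1.6061)
Z(Y, R) = R + Y
98830/Z(n, 268) = 98830/(268 + 53/33) = 98830/(8897/33) = 98830*(33/8897) = 3261390/8897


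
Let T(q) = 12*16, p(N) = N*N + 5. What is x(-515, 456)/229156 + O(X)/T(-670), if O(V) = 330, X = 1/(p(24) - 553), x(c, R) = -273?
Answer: 3148711/1833248 ≈ 1.7176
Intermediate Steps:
p(N) = 5 + N² (p(N) = N² + 5 = 5 + N²)
X = 1/28 (X = 1/((5 + 24²) - 553) = 1/((5 + 576) - 553) = 1/(581 - 553) = 1/28 ≈ 0.035714)
T(q) = 192
x(-515, 456)/229156 + O(X)/T(-670) = -273/229156 + 330/192 = -273*1/229156 + 330*(1/192) = -273/229156 + 55/32 = 3148711/1833248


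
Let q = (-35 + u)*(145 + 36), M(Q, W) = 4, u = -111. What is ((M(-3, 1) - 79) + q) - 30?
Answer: -26531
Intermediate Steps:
q = -26426 (q = (-35 - 111)*(145 + 36) = -146*181 = -26426)
((M(-3, 1) - 79) + q) - 30 = ((4 - 79) - 26426) - 30 = (-75 - 26426) - 30 = -26501 - 30 = -26531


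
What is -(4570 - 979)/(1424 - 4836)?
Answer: 3591/3412 ≈ 1.0525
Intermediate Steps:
-(4570 - 979)/(1424 - 4836) = -3591/(-3412) = -3591*(-1)/3412 = -1*(-3591/3412) = 3591/3412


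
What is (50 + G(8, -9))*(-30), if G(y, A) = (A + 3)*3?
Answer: -960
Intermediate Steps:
G(y, A) = 9 + 3*A (G(y, A) = (3 + A)*3 = 9 + 3*A)
(50 + G(8, -9))*(-30) = (50 + (9 + 3*(-9)))*(-30) = (50 + (9 - 27))*(-30) = (50 - 18)*(-30) = 32*(-30) = -960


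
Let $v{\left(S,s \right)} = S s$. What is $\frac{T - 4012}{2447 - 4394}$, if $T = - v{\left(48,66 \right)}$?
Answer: $\frac{7180}{1947} \approx 3.6877$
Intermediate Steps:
$T = -3168$ ($T = - 48 \cdot 66 = \left(-1\right) 3168 = -3168$)
$\frac{T - 4012}{2447 - 4394} = \frac{-3168 - 4012}{2447 - 4394} = - \frac{7180}{-1947} = \left(-7180\right) \left(- \frac{1}{1947}\right) = \frac{7180}{1947}$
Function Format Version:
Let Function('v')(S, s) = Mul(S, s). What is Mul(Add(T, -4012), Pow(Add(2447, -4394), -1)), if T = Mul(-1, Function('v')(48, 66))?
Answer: Rational(7180, 1947) ≈ 3.6877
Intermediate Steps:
T = -3168 (T = Mul(-1, Mul(48, 66)) = Mul(-1, 3168) = -3168)
Mul(Add(T, -4012), Pow(Add(2447, -4394), -1)) = Mul(Add(-3168, -4012), Pow(Add(2447, -4394), -1)) = Mul(-7180, Pow(-1947, -1)) = Mul(-7180, Rational(-1, 1947)) = Rational(7180, 1947)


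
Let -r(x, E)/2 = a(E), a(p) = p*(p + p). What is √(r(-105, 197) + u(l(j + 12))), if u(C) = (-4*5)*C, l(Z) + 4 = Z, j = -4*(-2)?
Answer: 6*I*√4321 ≈ 394.41*I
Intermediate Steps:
j = 8
a(p) = 2*p² (a(p) = p*(2*p) = 2*p²)
r(x, E) = -4*E²
l(Z) = -4 + Z
u(C) = -20*C
√(r(-105, 197) + u(l(j + 12))) = √(-4*197² - 20*(-4 + (8 + 12))) = √(-4*38809 - 20*(-4 + 20)) = √(-155236 - 20*16) = √(-155236 - 320) = √(-155556) = 6*I*√4321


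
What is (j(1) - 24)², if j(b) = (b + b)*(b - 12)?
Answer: 2116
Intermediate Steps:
j(b) = 2*b*(-12 + b) (j(b) = (2*b)*(-12 + b) = 2*b*(-12 + b))
(j(1) - 24)² = (2*1*(-12 + 1) - 24)² = (2*1*(-11) - 24)² = (-22 - 24)² = (-46)² = 2116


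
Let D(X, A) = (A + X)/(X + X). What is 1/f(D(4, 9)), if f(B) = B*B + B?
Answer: 64/273 ≈ 0.23443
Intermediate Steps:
D(X, A) = (A + X)/(2*X) (D(X, A) = (A + X)/((2*X)) = (A + X)*(1/(2*X)) = (A + X)/(2*X))
f(B) = B + B² (f(B) = B² + B = B + B²)
1/f(D(4, 9)) = 1/(((½)*(9 + 4)/4)*(1 + (½)*(9 + 4)/4)) = 1/(((½)*(¼)*13)*(1 + (½)*(¼)*13)) = 1/(13*(1 + 13/8)/8) = 1/((13/8)*(21/8)) = 1/(273/64) = 64/273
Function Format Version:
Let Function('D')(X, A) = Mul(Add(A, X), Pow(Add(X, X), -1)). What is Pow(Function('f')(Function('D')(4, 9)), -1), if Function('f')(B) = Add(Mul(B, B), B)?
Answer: Rational(64, 273) ≈ 0.23443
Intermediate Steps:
Function('D')(X, A) = Mul(Rational(1, 2), Pow(X, -1), Add(A, X)) (Function('D')(X, A) = Mul(Add(A, X), Pow(Mul(2, X), -1)) = Mul(Add(A, X), Mul(Rational(1, 2), Pow(X, -1))) = Mul(Rational(1, 2), Pow(X, -1), Add(A, X)))
Function('f')(B) = Add(B, Pow(B, 2)) (Function('f')(B) = Add(Pow(B, 2), B) = Add(B, Pow(B, 2)))
Pow(Function('f')(Function('D')(4, 9)), -1) = Pow(Mul(Mul(Rational(1, 2), Pow(4, -1), Add(9, 4)), Add(1, Mul(Rational(1, 2), Pow(4, -1), Add(9, 4)))), -1) = Pow(Mul(Mul(Rational(1, 2), Rational(1, 4), 13), Add(1, Mul(Rational(1, 2), Rational(1, 4), 13))), -1) = Pow(Mul(Rational(13, 8), Add(1, Rational(13, 8))), -1) = Pow(Mul(Rational(13, 8), Rational(21, 8)), -1) = Pow(Rational(273, 64), -1) = Rational(64, 273)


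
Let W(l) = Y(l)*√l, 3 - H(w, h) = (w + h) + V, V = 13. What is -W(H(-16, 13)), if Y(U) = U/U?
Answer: -I*√7 ≈ -2.6458*I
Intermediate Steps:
Y(U) = 1
H(w, h) = -10 - h - w (H(w, h) = 3 - ((w + h) + 13) = 3 - ((h + w) + 13) = 3 - (13 + h + w) = 3 + (-13 - h - w) = -10 - h - w)
W(l) = √l (W(l) = 1*√l = √l)
-W(H(-16, 13)) = -√(-10 - 1*13 - 1*(-16)) = -√(-10 - 13 + 16) = -√(-7) = -I*√7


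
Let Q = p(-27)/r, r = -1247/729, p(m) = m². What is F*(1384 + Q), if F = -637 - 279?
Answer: -1094076812/1247 ≈ -8.7737e+5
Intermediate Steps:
r = -1247/729 (r = -1247*1/729 = -1247/729 ≈ -1.7106)
F = -916
Q = -531441/1247 (Q = (-27)²/(-1247/729) = 729*(-729/1247) = -531441/1247 ≈ -426.18)
F*(1384 + Q) = -916*(1384 - 531441/1247) = -916*1194407/1247 = -1094076812/1247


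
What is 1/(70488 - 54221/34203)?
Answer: 34203/2410846843 ≈ 1.4187e-5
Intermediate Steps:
1/(70488 - 54221/34203) = 1/(2410846843/34203) = 34203/2410846843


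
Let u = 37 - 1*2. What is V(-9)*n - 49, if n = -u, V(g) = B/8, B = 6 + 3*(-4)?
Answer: -91/4 ≈ -22.750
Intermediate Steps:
u = 35 (u = 37 - 2 = 35)
B = -6 (B = 6 - 12 = -6)
V(g) = -¾ (V(g) = -6/8 = -6*⅛ = -¾)
n = -35 (n = -1*35 = -35)
V(-9)*n - 49 = -¾*(-35) - 49 = 105/4 - 49 = -91/4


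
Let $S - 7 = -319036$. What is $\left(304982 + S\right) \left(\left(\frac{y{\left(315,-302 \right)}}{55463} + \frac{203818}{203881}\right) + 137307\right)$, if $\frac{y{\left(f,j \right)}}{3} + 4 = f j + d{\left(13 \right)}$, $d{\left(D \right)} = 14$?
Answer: $- \frac{21809377061958807365}{11307851903} \approx -1.9287 \cdot 10^{9}$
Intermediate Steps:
$S = -319029$ ($S = 7 - 319036 = -319029$)
$y{\left(f,j \right)} = 30 + 3 f j$ ($y{\left(f,j \right)} = -12 + 3 \left(f j + 14\right) = -12 + 3 \left(14 + f j\right) = -12 + \left(42 + 3 f j\right) = 30 + 3 f j$)
$\left(304982 + S\right) \left(\left(\frac{y{\left(315,-302 \right)}}{55463} + \frac{203818}{203881}\right) + 137307\right) = \left(304982 - 319029\right) \left(\left(\frac{30 + 3 \cdot 315 \left(-302\right)}{55463} + \frac{203818}{203881}\right) + 137307\right) = - 14047 \left(\left(\left(30 - 285390\right) \frac{1}{55463} + 203818 \cdot \frac{1}{203881}\right) + 137307\right) = - 14047 \left(\left(\left(-285360\right) \frac{1}{55463} + \frac{203818}{203881}\right) + 137307\right) = - 14047 \left(\left(- \frac{285360}{55463} + \frac{203818}{203881}\right) + 137307\right) = - 14047 \left(- \frac{46875124426}{11307851903} + 137307\right) = \left(-14047\right) \frac{1552600346120795}{11307851903} = - \frac{21809377061958807365}{11307851903}$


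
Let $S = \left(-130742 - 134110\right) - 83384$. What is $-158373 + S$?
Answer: $-506609$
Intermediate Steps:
$S = -348236$ ($S = -264852 - 83384 = -348236$)
$-158373 + S = -158373 - 348236 = -506609$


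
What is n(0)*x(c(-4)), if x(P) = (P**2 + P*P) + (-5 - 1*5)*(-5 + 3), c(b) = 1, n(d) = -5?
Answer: -110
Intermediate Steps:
x(P) = 20 + 2*P**2 (x(P) = (P**2 + P**2) + (-5 - 5)*(-2) = 2*P**2 - 10*(-2) = 2*P**2 + 20 = 20 + 2*P**2)
n(0)*x(c(-4)) = -5*(20 + 2*1**2) = -5*(20 + 2*1) = -5*(20 + 2) = -5*22 = -110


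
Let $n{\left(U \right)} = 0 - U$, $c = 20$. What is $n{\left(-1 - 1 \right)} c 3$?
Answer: $120$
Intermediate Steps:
$n{\left(U \right)} = - U$
$n{\left(-1 - 1 \right)} c 3 = - (-1 - 1) 20 \cdot 3 = \left(-1\right) \left(-2\right) 20 \cdot 3 = 2 \cdot 20 \cdot 3 = 40 \cdot 3 = 120$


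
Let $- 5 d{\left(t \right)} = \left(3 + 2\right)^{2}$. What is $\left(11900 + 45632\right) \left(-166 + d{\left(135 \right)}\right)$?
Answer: $-9837972$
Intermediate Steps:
$d{\left(t \right)} = -5$ ($d{\left(t \right)} = - \frac{\left(3 + 2\right)^{2}}{5} = - \frac{5^{2}}{5} = \left(- \frac{1}{5}\right) 25 = -5$)
$\left(11900 + 45632\right) \left(-166 + d{\left(135 \right)}\right) = \left(11900 + 45632\right) \left(-166 - 5\right) = 57532 \left(-171\right) = -9837972$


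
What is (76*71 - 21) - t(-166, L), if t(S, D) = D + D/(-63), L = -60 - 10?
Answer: 48995/9 ≈ 5443.9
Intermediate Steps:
L = -70
t(S, D) = 62*D/63 (t(S, D) = D + D*(-1/63) = D - D/63 = 62*D/63)
(76*71 - 21) - t(-166, L) = (76*71 - 21) - 62*(-70)/63 = (5396 - 21) - 1*(-620/9) = 5375 + 620/9 = 48995/9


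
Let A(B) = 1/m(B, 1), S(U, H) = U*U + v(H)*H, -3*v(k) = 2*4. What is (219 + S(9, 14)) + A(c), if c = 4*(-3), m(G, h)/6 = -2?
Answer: 3151/12 ≈ 262.58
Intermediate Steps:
m(G, h) = -12 (m(G, h) = 6*(-2) = -12)
v(k) = -8/3 (v(k) = -2*4/3 = -1/3*8 = -8/3)
S(U, H) = U**2 - 8*H/3 (S(U, H) = U*U - 8*H/3 = U**2 - 8*H/3)
c = -12
A(B) = -1/12 (A(B) = 1/(-12) = -1/12)
(219 + S(9, 14)) + A(c) = (219 + (9**2 - 8/3*14)) - 1/12 = (219 + (81 - 112/3)) - 1/12 = (219 + 131/3) - 1/12 = 788/3 - 1/12 = 3151/12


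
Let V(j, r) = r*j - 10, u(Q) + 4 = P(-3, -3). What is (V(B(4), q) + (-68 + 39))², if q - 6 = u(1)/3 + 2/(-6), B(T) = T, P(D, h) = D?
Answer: 5929/9 ≈ 658.78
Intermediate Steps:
u(Q) = -7 (u(Q) = -4 - 3 = -7)
q = 10/3 (q = 6 + (-7/3 + 2/(-6)) = 6 + (-7*⅓ + 2*(-⅙)) = 6 + (-7/3 - ⅓) = 6 - 8/3 = 10/3 ≈ 3.3333)
V(j, r) = -10 + j*r (V(j, r) = j*r - 10 = -10 + j*r)
(V(B(4), q) + (-68 + 39))² = ((-10 + 4*(10/3)) + (-68 + 39))² = ((-10 + 40/3) - 29)² = (10/3 - 29)² = (-77/3)² = 5929/9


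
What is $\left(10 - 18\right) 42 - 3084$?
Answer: $-3420$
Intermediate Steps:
$\left(10 - 18\right) 42 - 3084 = \left(-8\right) 42 - 3084 = -336 - 3084 = -3420$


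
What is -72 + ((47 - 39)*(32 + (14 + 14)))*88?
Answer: 42168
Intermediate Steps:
-72 + ((47 - 39)*(32 + (14 + 14)))*88 = -72 + (8*(32 + 28))*88 = -72 + (8*60)*88 = -72 + 480*88 = -72 + 42240 = 42168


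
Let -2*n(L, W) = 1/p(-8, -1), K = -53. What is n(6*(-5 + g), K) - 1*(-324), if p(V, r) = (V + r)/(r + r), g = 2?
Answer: 2915/9 ≈ 323.89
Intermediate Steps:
p(V, r) = (V + r)/(2*r) (p(V, r) = (V + r)/((2*r)) = (V + r)*(1/(2*r)) = (V + r)/(2*r))
n(L, W) = -⅑ (n(L, W) = -(-2/(-8 - 1))/2 = -1/(2*((½)*(-1)*(-9))) = -1/(2*9/2) = -½*2/9 = -⅑)
n(6*(-5 + g), K) - 1*(-324) = -⅑ - 1*(-324) = -⅑ + 324 = 2915/9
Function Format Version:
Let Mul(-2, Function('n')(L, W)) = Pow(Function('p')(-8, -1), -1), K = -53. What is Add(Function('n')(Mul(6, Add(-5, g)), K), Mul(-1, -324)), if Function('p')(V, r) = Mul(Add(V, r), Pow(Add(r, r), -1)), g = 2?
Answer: Rational(2915, 9) ≈ 323.89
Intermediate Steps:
Function('p')(V, r) = Mul(Rational(1, 2), Pow(r, -1), Add(V, r)) (Function('p')(V, r) = Mul(Add(V, r), Pow(Mul(2, r), -1)) = Mul(Add(V, r), Mul(Rational(1, 2), Pow(r, -1))) = Mul(Rational(1, 2), Pow(r, -1), Add(V, r)))
Function('n')(L, W) = Rational(-1, 9) (Function('n')(L, W) = Mul(Rational(-1, 2), Pow(Mul(Rational(1, 2), Pow(-1, -1), Add(-8, -1)), -1)) = Mul(Rational(-1, 2), Pow(Mul(Rational(1, 2), -1, -9), -1)) = Mul(Rational(-1, 2), Pow(Rational(9, 2), -1)) = Mul(Rational(-1, 2), Rational(2, 9)) = Rational(-1, 9))
Add(Function('n')(Mul(6, Add(-5, g)), K), Mul(-1, -324)) = Add(Rational(-1, 9), Mul(-1, -324)) = Add(Rational(-1, 9), 324) = Rational(2915, 9)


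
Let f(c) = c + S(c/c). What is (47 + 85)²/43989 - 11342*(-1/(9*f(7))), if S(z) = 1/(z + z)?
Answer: 30309052/179955 ≈ 168.43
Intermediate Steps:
S(z) = 1/(2*z)
f(c) = ½ + c (f(c) = c + 1/(2*((c/c))) = c + (½)/1 = c + (½)*1 = c + ½ = ½ + c)
(47 + 85)²/43989 - 11342*(-1/(9*f(7))) = (47 + 85)²/43989 - 11342*(-1/(9*(½ + 7))) = 132²*(1/43989) - 11342/((-9*15/2)) = 17424*(1/43989) - 11342/(-135/2) = 528/1333 - 11342*(-2/135) = 528/1333 + 22684/135 = 30309052/179955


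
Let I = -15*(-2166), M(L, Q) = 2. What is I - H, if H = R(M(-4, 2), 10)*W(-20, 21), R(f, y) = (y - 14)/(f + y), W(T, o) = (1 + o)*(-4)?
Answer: 97382/3 ≈ 32461.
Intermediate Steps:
W(T, o) = -4 - 4*o
R(f, y) = (-14 + y)/(f + y)
H = 88/3 (H = ((-14 + 10)/(2 + 10))*(-4 - 4*21) = (-4/12)*(-4 - 84) = ((1/12)*(-4))*(-88) = -1/3*(-88) = 88/3 ≈ 29.333)
I = 32490
I - H = 32490 - 1*88/3 = 32490 - 88/3 = 97382/3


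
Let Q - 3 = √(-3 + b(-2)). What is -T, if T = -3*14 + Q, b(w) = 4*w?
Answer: 39 - I*√11 ≈ 39.0 - 3.3166*I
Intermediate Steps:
Q = 3 + I*√11 (Q = 3 + √(-3 + 4*(-2)) = 3 + √(-3 - 8) = 3 + √(-11) = 3 + I*√11 ≈ 3.0 + 3.3166*I)
T = -39 + I*√11 (T = -3*14 + (3 + I*√11) = -42 + (3 + I*√11) = -39 + I*√11 ≈ -39.0 + 3.3166*I)
-T = -(-39 + I*√11) = 39 - I*√11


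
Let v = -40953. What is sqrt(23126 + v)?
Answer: I*sqrt(17827) ≈ 133.52*I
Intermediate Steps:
sqrt(23126 + v) = sqrt(23126 - 40953) = sqrt(-17827) = I*sqrt(17827)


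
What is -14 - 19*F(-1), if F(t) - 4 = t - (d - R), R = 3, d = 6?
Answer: -14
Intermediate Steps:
F(t) = 1 + t (F(t) = 4 + (t - (6 - 1*3)) = 4 + (t - (6 - 3)) = 4 + (t - 1*3) = 4 + (t - 3) = 4 + (-3 + t) = 1 + t)
-14 - 19*F(-1) = -14 - 19*(1 - 1) = -14 - 19*0 = -14 + 0 = -14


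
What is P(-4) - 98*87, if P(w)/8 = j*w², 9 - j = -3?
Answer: -6990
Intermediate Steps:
j = 12 (j = 9 - 1*(-3) = 9 + 3 = 12)
P(w) = 96*w² (P(w) = 8*(12*w²) = 96*w²)
P(-4) - 98*87 = 96*(-4)² - 98*87 = 96*16 - 8526 = 1536 - 8526 = -6990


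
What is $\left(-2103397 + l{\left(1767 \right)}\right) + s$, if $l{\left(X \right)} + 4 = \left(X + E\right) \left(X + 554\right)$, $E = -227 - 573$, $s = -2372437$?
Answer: $-2231431$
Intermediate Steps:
$E = -800$
$l{\left(X \right)} = -4 + \left(-800 + X\right) \left(554 + X\right)$ ($l{\left(X \right)} = -4 + \left(X - 800\right) \left(X + 554\right) = -4 + \left(-800 + X\right) \left(554 + X\right)$)
$\left(-2103397 + l{\left(1767 \right)}\right) + s = \left(-2103397 - \left(877886 - 3122289\right)\right) - 2372437 = \left(-2103397 - -2244403\right) - 2372437 = \left(-2103397 + 2244403\right) - 2372437 = 141006 - 2372437 = -2231431$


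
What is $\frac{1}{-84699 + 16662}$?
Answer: $- \frac{1}{68037} \approx -1.4698 \cdot 10^{-5}$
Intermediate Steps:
$\frac{1}{-84699 + 16662} = \frac{1}{-68037} = - \frac{1}{68037}$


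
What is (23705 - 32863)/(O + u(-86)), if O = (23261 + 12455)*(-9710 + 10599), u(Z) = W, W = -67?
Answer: -9158/31751457 ≈ -0.00028843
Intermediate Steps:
u(Z) = -67
O = 31751524 (O = 35716*889 = 31751524)
(23705 - 32863)/(O + u(-86)) = (23705 - 32863)/(31751524 - 67) = -9158/31751457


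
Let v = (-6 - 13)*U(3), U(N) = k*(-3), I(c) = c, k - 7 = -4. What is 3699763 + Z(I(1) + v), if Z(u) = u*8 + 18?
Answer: 3701157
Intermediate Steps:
k = 3 (k = 7 - 4 = 3)
U(N) = -9 (U(N) = 3*(-3) = -9)
v = 171 (v = (-6 - 13)*(-9) = -19*(-9) = 171)
Z(u) = 18 + 8*u (Z(u) = 8*u + 18 = 18 + 8*u)
3699763 + Z(I(1) + v) = 3699763 + (18 + 8*(1 + 171)) = 3699763 + (18 + 8*172) = 3699763 + (18 + 1376) = 3699763 + 1394 = 3701157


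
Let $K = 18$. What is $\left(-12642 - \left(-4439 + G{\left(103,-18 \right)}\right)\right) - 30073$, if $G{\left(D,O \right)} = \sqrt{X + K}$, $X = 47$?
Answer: $-38276 - \sqrt{65} \approx -38284.0$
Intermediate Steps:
$G{\left(D,O \right)} = \sqrt{65}$ ($G{\left(D,O \right)} = \sqrt{47 + 18} = \sqrt{65}$)
$\left(-12642 - \left(-4439 + G{\left(103,-18 \right)}\right)\right) - 30073 = \left(-12642 + \left(4439 - \sqrt{65}\right)\right) - 30073 = \left(-8203 - \sqrt{65}\right) - 30073 = -38276 - \sqrt{65}$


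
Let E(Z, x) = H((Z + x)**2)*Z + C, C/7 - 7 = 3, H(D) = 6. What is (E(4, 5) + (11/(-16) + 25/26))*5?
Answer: 98045/208 ≈ 471.37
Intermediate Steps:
C = 70 (C = 49 + 7*3 = 49 + 21 = 70)
E(Z, x) = 70 + 6*Z (E(Z, x) = 6*Z + 70 = 70 + 6*Z)
(E(4, 5) + (11/(-16) + 25/26))*5 = ((70 + 6*4) + (11/(-16) + 25/26))*5 = ((70 + 24) + (11*(-1/16) + 25*(1/26)))*5 = (94 + (-11/16 + 25/26))*5 = (94 + 57/208)*5 = (19609/208)*5 = 98045/208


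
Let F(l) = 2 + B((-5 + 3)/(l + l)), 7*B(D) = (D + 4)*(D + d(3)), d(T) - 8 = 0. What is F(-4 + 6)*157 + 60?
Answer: 3851/4 ≈ 962.75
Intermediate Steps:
d(T) = 8 (d(T) = 8 + 0 = 8)
B(D) = (4 + D)*(8 + D)/7 (B(D) = ((D + 4)*(D + 8))/7 = ((4 + D)*(8 + D))/7 = (4 + D)*(8 + D)/7)
F(l) = 46/7 - 12/(7*l) + 1/(7*l²) (F(l) = 2 + (32/7 + ((-5 + 3)/(l + l))²/7 + 12*((-5 + 3)/(l + l))/7) = 2 + (32/7 + (-2*1/(2*l))²/7 + 12*(-2*1/(2*l))/7) = 2 + (32/7 + (-1/l)²/7 + 12*(-1/l)/7) = 2 + (32/7 + 1/(7*l²) - 12/(7*l)) = 2 + (32/7 - 12/(7*l) + 1/(7*l²)) = 46/7 - 12/(7*l) + 1/(7*l²))
F(-4 + 6)*157 + 60 = ((1 - 12*(-4 + 6) + 46*(-4 + 6)²)/(7*(-4 + 6)²))*157 + 60 = ((⅐)*(1 - 12*2 + 46*2²)/2²)*157 + 60 = ((⅐)*(¼)*(1 - 24 + 46*4))*157 + 60 = ((⅐)*(¼)*(1 - 24 + 184))*157 + 60 = ((⅐)*(¼)*161)*157 + 60 = (23/4)*157 + 60 = 3611/4 + 60 = 3851/4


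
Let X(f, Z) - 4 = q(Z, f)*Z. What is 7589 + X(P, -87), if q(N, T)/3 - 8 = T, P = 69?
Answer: -12504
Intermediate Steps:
q(N, T) = 24 + 3*T
X(f, Z) = 4 + Z*(24 + 3*f) (X(f, Z) = 4 + (24 + 3*f)*Z = 4 + Z*(24 + 3*f))
7589 + X(P, -87) = 7589 + (4 + 3*(-87)*(8 + 69)) = 7589 + (4 + 3*(-87)*77) = 7589 + (4 - 20097) = 7589 - 20093 = -12504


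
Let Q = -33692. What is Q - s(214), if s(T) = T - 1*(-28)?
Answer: -33934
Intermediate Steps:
s(T) = 28 + T (s(T) = T + 28 = 28 + T)
Q - s(214) = -33692 - (28 + 214) = -33692 - 1*242 = -33692 - 242 = -33934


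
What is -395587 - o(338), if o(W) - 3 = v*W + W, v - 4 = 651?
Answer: -617318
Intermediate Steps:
v = 655 (v = 4 + 651 = 655)
o(W) = 3 + 656*W (o(W) = 3 + (655*W + W) = 3 + 656*W)
-395587 - o(338) = -395587 - (3 + 656*338) = -395587 - (3 + 221728) = -395587 - 1*221731 = -395587 - 221731 = -617318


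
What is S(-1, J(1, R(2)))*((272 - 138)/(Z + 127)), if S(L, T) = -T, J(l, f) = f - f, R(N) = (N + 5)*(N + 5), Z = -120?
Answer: 0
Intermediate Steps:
R(N) = (5 + N)² (R(N) = (5 + N)*(5 + N) = (5 + N)²)
J(l, f) = 0
S(-1, J(1, R(2)))*((272 - 138)/(Z + 127)) = (-1*0)*((272 - 138)/(-120 + 127)) = 0*(134/7) = 0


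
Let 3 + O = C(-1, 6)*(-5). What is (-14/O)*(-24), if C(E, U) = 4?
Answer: -336/23 ≈ -14.609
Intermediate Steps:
O = -23 (O = -3 + 4*(-5) = -3 - 20 = -23)
(-14/O)*(-24) = (-14/(-23))*(-24) = -1/23*(-14)*(-24) = (14/23)*(-24) = -336/23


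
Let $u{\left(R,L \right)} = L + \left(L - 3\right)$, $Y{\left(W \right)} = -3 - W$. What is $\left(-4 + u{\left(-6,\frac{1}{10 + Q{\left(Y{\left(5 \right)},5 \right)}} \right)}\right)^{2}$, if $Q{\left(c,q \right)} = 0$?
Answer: $\frac{1156}{25} \approx 46.24$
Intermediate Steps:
$u{\left(R,L \right)} = -3 + 2 L$ ($u{\left(R,L \right)} = L + \left(-3 + L\right) = -3 + 2 L$)
$\left(-4 + u{\left(-6,\frac{1}{10 + Q{\left(Y{\left(5 \right)},5 \right)}} \right)}\right)^{2} = \left(-4 - \left(3 - \frac{2}{10 + 0}\right)\right)^{2} = \left(-4 - \left(3 - \frac{2}{10}\right)\right)^{2} = \left(-4 + \left(-3 + 2 \cdot \frac{1}{10}\right)\right)^{2} = \left(-4 + \left(-3 + \frac{1}{5}\right)\right)^{2} = \left(-4 - \frac{14}{5}\right)^{2} = \left(- \frac{34}{5}\right)^{2} = \frac{1156}{25}$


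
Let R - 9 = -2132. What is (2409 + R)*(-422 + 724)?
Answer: 86372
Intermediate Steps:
R = -2123 (R = 9 - 2132 = -2123)
(2409 + R)*(-422 + 724) = (2409 - 2123)*(-422 + 724) = 286*302 = 86372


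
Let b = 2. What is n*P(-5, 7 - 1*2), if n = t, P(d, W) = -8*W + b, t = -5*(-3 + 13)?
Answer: 1900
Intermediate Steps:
t = -50 (t = -5*10 = -50)
P(d, W) = 2 - 8*W (P(d, W) = -8*W + 2 = 2 - 8*W)
n = -50
n*P(-5, 7 - 1*2) = -50*(2 - 8*(7 - 1*2)) = -50*(2 - 8*(7 - 2)) = -50*(2 - 8*5) = -50*(2 - 40) = -50*(-38) = 1900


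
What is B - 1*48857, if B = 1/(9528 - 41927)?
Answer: -1582917944/32399 ≈ -48857.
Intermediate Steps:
B = -1/32399 (B = 1/(-32399) = -1/32399 ≈ -3.0865e-5)
B - 1*48857 = -1/32399 - 1*48857 = -1/32399 - 48857 = -1582917944/32399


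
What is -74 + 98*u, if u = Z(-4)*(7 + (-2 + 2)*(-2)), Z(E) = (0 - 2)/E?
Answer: 269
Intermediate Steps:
Z(E) = -2/E
u = 7/2 (u = (-2/(-4))*(7 + (-2 + 2)*(-2)) = (-2*(-1/4))*(7 + 0*(-2)) = (7 + 0)/2 = (1/2)*7 = 7/2 ≈ 3.5000)
-74 + 98*u = -74 + 98*(7/2) = -74 + 343 = 269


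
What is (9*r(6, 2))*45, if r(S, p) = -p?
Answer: -810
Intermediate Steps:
(9*r(6, 2))*45 = (9*(-1*2))*45 = (9*(-2))*45 = -18*45 = -810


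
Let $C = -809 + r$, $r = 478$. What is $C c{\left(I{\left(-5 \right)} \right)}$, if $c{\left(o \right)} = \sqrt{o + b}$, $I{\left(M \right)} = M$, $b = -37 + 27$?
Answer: $- 331 i \sqrt{15} \approx - 1282.0 i$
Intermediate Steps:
$b = -10$
$c{\left(o \right)} = \sqrt{-10 + o}$ ($c{\left(o \right)} = \sqrt{o - 10} = \sqrt{-10 + o}$)
$C = -331$ ($C = -809 + 478 = -331$)
$C c{\left(I{\left(-5 \right)} \right)} = - 331 \sqrt{-10 - 5} = - 331 \sqrt{-15} = - 331 i \sqrt{15}$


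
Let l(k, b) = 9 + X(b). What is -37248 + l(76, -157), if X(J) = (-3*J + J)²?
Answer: 61357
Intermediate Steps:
X(J) = 4*J² (X(J) = (-2*J)² = 4*J²)
l(k, b) = 9 + 4*b²
-37248 + l(76, -157) = -37248 + (9 + 4*(-157)²) = -37248 + (9 + 4*24649) = -37248 + (9 + 98596) = -37248 + 98605 = 61357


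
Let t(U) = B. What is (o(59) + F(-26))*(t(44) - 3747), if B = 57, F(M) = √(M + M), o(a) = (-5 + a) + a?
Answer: -416970 - 7380*I*√13 ≈ -4.1697e+5 - 26609.0*I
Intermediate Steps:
o(a) = -5 + 2*a
F(M) = √2*√M (F(M) = √(2*M) = √2*√M)
t(U) = 57
(o(59) + F(-26))*(t(44) - 3747) = ((-5 + 2*59) + √2*√(-26))*(57 - 3747) = ((-5 + 118) + √2*(I*√26))*(-3690) = (113 + 2*I*√13)*(-3690) = -416970 - 7380*I*√13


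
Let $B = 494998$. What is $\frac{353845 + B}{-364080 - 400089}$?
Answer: $- \frac{848843}{764169} \approx -1.1108$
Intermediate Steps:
$\frac{353845 + B}{-364080 - 400089} = \frac{353845 + 494998}{-364080 - 400089} = \frac{848843}{-764169} = 848843 \left(- \frac{1}{764169}\right) = - \frac{848843}{764169}$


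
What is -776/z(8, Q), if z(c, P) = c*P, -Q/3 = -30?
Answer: -97/90 ≈ -1.0778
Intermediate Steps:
Q = 90 (Q = -3*(-30) = 90)
z(c, P) = P*c
-776/z(8, Q) = -776/(90*8) = -776/720 = -776*1/720 = -97/90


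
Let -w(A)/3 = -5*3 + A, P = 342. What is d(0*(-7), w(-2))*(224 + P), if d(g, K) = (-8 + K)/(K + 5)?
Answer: 12169/28 ≈ 434.61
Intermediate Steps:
w(A) = 45 - 3*A (w(A) = -3*(-5*3 + A) = -3*(-15 + A) = 45 - 3*A)
d(g, K) = (-8 + K)/(5 + K)
d(0*(-7), w(-2))*(224 + P) = ((-8 + (45 - 3*(-2)))/(5 + (45 - 3*(-2))))*(224 + 342) = ((-8 + (45 + 6))/(5 + (45 + 6)))*566 = ((-8 + 51)/(5 + 51))*566 = (43/56)*566 = 12169/28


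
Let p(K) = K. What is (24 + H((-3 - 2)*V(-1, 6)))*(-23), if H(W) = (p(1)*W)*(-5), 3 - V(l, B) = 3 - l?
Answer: 23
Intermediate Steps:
V(l, B) = l (V(l, B) = 3 - (3 - l) = 3 + (-3 + l) = l)
H(W) = -5*W (H(W) = (1*W)*(-5) = W*(-5) = -5*W)
(24 + H((-3 - 2)*V(-1, 6)))*(-23) = (24 - 5*(-3 - 2)*(-1))*(-23) = (24 - (-25)*(-1))*(-23) = (24 - 5*5)*(-23) = (24 - 25)*(-23) = -1*(-23) = 23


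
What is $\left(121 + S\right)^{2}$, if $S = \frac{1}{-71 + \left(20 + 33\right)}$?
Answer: $\frac{4739329}{324} \approx 14628.0$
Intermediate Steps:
$S = - \frac{1}{18}$ ($S = \frac{1}{-71 + 53} = \frac{1}{-18} = - \frac{1}{18} \approx -0.055556$)
$\left(121 + S\right)^{2} = \left(121 - \frac{1}{18}\right)^{2} = \left(\frac{2177}{18}\right)^{2} = \frac{4739329}{324}$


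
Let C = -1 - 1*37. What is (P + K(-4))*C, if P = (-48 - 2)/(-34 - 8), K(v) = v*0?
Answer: -950/21 ≈ -45.238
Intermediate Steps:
K(v) = 0
P = 25/21 (P = -50/(-42) = -50*(-1/42) = 25/21 ≈ 1.1905)
C = -38 (C = -1 - 37 = -38)
(P + K(-4))*C = (25/21 + 0)*(-38) = (25/21)*(-38) = -950/21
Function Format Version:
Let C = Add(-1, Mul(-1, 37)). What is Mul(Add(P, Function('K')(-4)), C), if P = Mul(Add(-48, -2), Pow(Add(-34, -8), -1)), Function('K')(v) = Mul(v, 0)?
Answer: Rational(-950, 21) ≈ -45.238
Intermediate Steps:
Function('K')(v) = 0
P = Rational(25, 21) (P = Mul(-50, Pow(-42, -1)) = Mul(-50, Rational(-1, 42)) = Rational(25, 21) ≈ 1.1905)
C = -38 (C = Add(-1, -37) = -38)
Mul(Add(P, Function('K')(-4)), C) = Mul(Add(Rational(25, 21), 0), -38) = Mul(Rational(25, 21), -38) = Rational(-950, 21)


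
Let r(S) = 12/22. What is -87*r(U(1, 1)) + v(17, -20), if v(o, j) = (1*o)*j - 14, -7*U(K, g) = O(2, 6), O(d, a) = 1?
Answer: -4416/11 ≈ -401.45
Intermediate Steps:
U(K, g) = -1/7 (U(K, g) = -1/7*1 = -1/7)
v(o, j) = -14 + j*o (v(o, j) = o*j - 14 = j*o - 14 = -14 + j*o)
r(S) = 6/11 (r(S) = 12*(1/22) = 6/11)
-87*r(U(1, 1)) + v(17, -20) = -87*6/11 + (-14 - 20*17) = -522/11 + (-14 - 340) = -522/11 - 354 = -4416/11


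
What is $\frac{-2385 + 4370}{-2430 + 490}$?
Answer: $- \frac{397}{388} \approx -1.0232$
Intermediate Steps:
$\frac{-2385 + 4370}{-2430 + 490} = \frac{1985}{-1940} = 1985 \left(- \frac{1}{1940}\right) = - \frac{397}{388}$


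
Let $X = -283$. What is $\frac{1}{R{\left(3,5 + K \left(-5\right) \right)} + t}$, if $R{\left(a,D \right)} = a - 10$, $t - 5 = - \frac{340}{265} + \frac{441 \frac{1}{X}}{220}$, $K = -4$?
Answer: $- \frac{3299780}{10856613} \approx -0.30394$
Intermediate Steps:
$t = \frac{12241847}{3299780}$ ($t = 5 - \left(\frac{68}{53} - \frac{441 \frac{1}{-283}}{220}\right) = 5 - \left(\frac{68}{53} - 441 \left(- \frac{1}{283}\right) \frac{1}{220}\right) = 5 - \frac{4257053}{3299780} = \frac{12241847}{3299780} \approx 3.7099$)
$R{\left(a,D \right)} = -10 + a$
$\frac{1}{R{\left(3,5 + K \left(-5\right) \right)} + t} = \frac{1}{\left(-10 + 3\right) + \frac{12241847}{3299780}} = \frac{1}{-7 + \frac{12241847}{3299780}} = \frac{1}{- \frac{10856613}{3299780}} = - \frac{3299780}{10856613}$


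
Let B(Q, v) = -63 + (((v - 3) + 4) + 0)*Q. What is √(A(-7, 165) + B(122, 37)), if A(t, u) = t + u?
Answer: √4731 ≈ 68.782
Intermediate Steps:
B(Q, v) = -63 + Q*(1 + v) (B(Q, v) = -63 + (((-3 + v) + 4) + 0)*Q = -63 + ((1 + v) + 0)*Q = -63 + (1 + v)*Q = -63 + Q*(1 + v))
√(A(-7, 165) + B(122, 37)) = √((-7 + 165) + (-63 + 122 + 122*37)) = √(158 + (-63 + 122 + 4514)) = √(158 + 4573) = √4731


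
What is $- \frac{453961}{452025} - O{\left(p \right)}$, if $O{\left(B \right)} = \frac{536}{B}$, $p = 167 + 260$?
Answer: $- \frac{62303821}{27573525} \approx -2.2596$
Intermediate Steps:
$p = 427$
$- \frac{453961}{452025} - O{\left(p \right)} = - \frac{453961}{452025} - \frac{536}{427} = - \frac{62303821}{27573525}$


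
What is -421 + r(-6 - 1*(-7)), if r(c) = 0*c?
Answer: -421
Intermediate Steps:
r(c) = 0
-421 + r(-6 - 1*(-7)) = -421 + 0 = -421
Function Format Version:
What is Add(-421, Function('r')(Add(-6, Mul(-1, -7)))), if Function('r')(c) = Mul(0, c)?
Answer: -421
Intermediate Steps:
Function('r')(c) = 0
Add(-421, Function('r')(Add(-6, Mul(-1, -7)))) = Add(-421, 0) = -421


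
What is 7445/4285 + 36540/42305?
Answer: 18861385/7251077 ≈ 2.6012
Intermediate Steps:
7445/4285 + 36540/42305 = 7445*(1/4285) + 36540*(1/42305) = 1489/857 + 7308/8461 = 18861385/7251077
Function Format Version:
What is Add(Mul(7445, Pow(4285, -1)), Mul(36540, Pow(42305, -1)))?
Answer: Rational(18861385, 7251077) ≈ 2.6012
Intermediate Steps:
Add(Mul(7445, Pow(4285, -1)), Mul(36540, Pow(42305, -1))) = Add(Mul(7445, Rational(1, 4285)), Mul(36540, Rational(1, 42305))) = Add(Rational(1489, 857), Rational(7308, 8461)) = Rational(18861385, 7251077)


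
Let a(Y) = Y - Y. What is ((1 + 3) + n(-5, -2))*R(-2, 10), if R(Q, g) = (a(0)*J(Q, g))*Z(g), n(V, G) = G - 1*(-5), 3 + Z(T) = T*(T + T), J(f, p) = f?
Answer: 0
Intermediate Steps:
a(Y) = 0
Z(T) = -3 + 2*T² (Z(T) = -3 + T*(T + T) = -3 + T*(2*T) = -3 + 2*T²)
n(V, G) = 5 + G (n(V, G) = G + 5 = 5 + G)
R(Q, g) = 0 (R(Q, g) = (0*Q)*(-3 + 2*g²) = 0*(-3 + 2*g²) = 0)
((1 + 3) + n(-5, -2))*R(-2, 10) = ((1 + 3) + (5 - 2))*0 = (4 + 3)*0 = 7*0 = 0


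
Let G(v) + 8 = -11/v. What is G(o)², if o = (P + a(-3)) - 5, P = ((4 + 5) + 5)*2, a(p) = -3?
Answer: 29241/400 ≈ 73.103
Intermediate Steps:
P = 28 (P = (9 + 5)*2 = 14*2 = 28)
o = 20 (o = (28 - 3) - 5 = 25 - 5 = 20)
G(v) = -8 - 11/v
G(o)² = (-8 - 11/20)² = (-171/20)² = 29241/400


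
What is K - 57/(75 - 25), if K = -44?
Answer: -2257/50 ≈ -45.140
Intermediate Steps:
K - 57/(75 - 25) = -44 - 57/(75 - 25) = -44 - 57/50 = -2257/50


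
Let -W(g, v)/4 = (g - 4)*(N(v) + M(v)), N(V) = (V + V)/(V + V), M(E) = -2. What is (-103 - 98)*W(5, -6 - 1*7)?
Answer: -804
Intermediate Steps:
N(V) = 1 (N(V) = (2*V)/((2*V)) = (2*V)*(1/(2*V)) = 1)
W(g, v) = -16 + 4*g (W(g, v) = -4*(g - 4)*(1 - 2) = -4*(-4 + g)*(-1) = -4*(4 - g) = -16 + 4*g)
(-103 - 98)*W(5, -6 - 1*7) = (-103 - 98)*(-16 + 4*5) = -201*(-16 + 20) = -201*4 = -804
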